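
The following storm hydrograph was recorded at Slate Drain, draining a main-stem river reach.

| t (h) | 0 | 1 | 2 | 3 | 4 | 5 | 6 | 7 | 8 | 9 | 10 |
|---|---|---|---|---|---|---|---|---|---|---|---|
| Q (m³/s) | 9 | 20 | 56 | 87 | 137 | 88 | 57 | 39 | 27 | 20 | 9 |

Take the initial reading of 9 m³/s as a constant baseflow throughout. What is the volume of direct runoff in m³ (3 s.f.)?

V ≈ 1.62 × 10^6 m³

Direct-runoff ordinates (Q − Q_b): 0.0, 11.0, 47.0, 78.0, 128.0, 79.0, 48.0, 30.0, 18.0, 11.0, 0.0 m³/s.
ΣQ_DR = 450.0 m³/s.
With Δt = 1 h = 3600 s, V = ΣQ_DR · Δt = 450.0 × 3600 = 1.62 × 10^6 m³.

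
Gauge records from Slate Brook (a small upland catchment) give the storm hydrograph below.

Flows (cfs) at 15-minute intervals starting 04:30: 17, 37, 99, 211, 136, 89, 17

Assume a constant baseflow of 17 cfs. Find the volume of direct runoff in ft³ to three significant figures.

Direct-runoff ordinates (Q − Q_b): 0.0, 20.0, 82.0, 194.0, 119.0, 72.0, 0.0 cfs.
ΣQ_DR = 487.0 cfs.
With Δt = 0.25 h = 900 s, V = ΣQ_DR · Δt = 487.0 × 900 = 4.38 × 10^5 ft³.

V ≈ 4.38 × 10^5 ft³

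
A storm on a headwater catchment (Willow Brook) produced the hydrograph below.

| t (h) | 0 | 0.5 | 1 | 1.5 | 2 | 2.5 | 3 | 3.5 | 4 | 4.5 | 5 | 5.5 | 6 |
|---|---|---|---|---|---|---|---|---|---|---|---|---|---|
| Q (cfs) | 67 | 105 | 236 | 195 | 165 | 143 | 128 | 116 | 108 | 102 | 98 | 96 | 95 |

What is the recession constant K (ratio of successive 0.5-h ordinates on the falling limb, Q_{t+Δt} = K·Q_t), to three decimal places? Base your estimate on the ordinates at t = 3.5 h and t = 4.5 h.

K ≈ 0.938

Using the recession-limb readings at t = 3.5 h and t = 4.5 h: Q falls from 116 to 102 cfs over 2 intervals.
K = (Q₂/Q₁)^(1/2) = (102/116)^(1/2) = 0.938.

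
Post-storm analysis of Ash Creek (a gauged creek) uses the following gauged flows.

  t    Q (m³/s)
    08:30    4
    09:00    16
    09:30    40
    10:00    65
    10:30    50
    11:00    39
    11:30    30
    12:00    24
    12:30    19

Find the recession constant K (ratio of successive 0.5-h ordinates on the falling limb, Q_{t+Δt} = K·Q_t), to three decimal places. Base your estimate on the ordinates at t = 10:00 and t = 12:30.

K ≈ 0.782

Using the recession-limb readings at t = 10:00 and t = 12:30: Q falls from 65 to 19 m³/s over 5 intervals.
K = (Q₂/Q₁)^(1/5) = (19/65)^(1/5) = 0.782.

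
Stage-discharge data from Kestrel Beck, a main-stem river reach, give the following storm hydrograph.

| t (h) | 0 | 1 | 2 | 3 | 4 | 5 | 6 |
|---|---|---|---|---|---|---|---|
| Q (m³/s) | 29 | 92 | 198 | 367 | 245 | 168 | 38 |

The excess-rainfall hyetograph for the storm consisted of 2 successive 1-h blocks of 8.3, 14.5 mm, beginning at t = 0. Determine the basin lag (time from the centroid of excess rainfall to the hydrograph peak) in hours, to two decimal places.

Centroid of excess rainfall: t_c = Σ P_i·t̄_i / ΣP_i = 1.1360 h (block centres at 0.5, 1.5 h).
Hydrograph peak occurs at t = 3 h, so basin lag t_L = 3 − 1.1360 = 1.86 h.

t_L ≈ 1.86 h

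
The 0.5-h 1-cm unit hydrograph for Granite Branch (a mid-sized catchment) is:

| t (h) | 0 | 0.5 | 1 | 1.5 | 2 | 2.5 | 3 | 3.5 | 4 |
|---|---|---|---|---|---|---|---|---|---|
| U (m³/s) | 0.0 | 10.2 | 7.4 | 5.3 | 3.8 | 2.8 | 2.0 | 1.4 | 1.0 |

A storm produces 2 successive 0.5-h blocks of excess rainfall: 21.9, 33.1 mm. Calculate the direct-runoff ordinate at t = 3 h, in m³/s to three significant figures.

By discrete convolution, Q_j = Σ (P_i / 10 mm) · U_{j−i}.
At t = 3 h (j=6): Q = (21.9/10)·2.0 + (33.1/10)·2.8 = 13.6 m³/s.

Q ≈ 13.6 m³/s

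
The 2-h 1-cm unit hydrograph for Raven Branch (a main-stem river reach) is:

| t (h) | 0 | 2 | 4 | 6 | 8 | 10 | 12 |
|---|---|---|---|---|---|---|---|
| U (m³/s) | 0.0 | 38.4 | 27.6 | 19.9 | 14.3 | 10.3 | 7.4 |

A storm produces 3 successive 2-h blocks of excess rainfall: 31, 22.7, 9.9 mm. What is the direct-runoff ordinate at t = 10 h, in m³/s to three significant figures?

Q ≈ 84.1 m³/s

By discrete convolution, Q_j = Σ (P_i / 10 mm) · U_{j−i}.
At t = 10 h (j=5): Q = (31/10)·10.3 + (22.7/10)·14.3 + (9.9/10)·19.9 = 84.1 m³/s.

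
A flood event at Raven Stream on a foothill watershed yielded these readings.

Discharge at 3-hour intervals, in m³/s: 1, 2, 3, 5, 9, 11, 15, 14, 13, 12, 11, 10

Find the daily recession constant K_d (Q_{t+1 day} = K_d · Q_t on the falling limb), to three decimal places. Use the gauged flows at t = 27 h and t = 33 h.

K_d ≈ 0.482

Between t = 27 h and t = 33 h the flow falls from 12 to 10 m³/s over 2×3 h = 6 h.
Per-interval ratio K = (10/12)^(1/2) = 0.9129; K_d = K^(24/3) = 0.482.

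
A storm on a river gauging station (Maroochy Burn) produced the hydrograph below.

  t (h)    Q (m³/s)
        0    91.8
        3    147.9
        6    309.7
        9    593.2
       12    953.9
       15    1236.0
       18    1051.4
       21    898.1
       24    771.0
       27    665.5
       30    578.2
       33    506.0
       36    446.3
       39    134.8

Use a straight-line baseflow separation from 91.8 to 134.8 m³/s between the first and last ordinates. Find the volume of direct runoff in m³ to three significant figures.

Direct-runoff ordinates (Q − Q_b): 0.00, 52.79, 211.28, 491.48, 848.87, 1127.66, 939.75, 783.15, 652.74, 543.93, 453.32, 377.82, 314.81, 0.00 m³/s.
ΣQ_DR = 6798 m³/s.
With Δt = 3 h = 10800 s, V = ΣQ_DR · Δt = 6798 × 10800 = 7.34 × 10^7 m³.

V ≈ 7.34 × 10^7 m³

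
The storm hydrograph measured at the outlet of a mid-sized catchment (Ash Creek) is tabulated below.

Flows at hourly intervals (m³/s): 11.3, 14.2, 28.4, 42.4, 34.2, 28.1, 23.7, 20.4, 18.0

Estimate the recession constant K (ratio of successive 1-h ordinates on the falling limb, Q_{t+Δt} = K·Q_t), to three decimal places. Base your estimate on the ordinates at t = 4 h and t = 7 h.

Using the recession-limb readings at t = 4 h and t = 7 h: Q falls from 34.2 to 20.4 m³/s over 3 intervals.
K = (Q₂/Q₁)^(1/3) = (20.4/34.2)^(1/3) = 0.842.

K ≈ 0.842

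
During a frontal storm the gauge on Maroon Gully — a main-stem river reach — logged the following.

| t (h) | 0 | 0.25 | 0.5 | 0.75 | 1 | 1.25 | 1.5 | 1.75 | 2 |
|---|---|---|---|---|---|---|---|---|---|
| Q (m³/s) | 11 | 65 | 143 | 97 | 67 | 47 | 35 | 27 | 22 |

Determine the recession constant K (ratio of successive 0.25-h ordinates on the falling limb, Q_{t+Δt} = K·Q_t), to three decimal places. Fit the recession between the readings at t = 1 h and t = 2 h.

K ≈ 0.757

Using the recession-limb readings at t = 1 h and t = 2 h: Q falls from 67 to 22 m³/s over 4 intervals.
K = (Q₂/Q₁)^(1/4) = (22/67)^(1/4) = 0.757.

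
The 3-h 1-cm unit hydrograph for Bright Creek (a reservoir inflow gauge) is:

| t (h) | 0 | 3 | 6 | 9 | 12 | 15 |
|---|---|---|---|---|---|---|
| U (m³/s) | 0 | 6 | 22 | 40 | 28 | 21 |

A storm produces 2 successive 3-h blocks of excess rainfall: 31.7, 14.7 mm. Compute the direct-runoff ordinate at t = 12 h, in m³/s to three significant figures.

Q ≈ 148 m³/s

By discrete convolution, Q_j = Σ (P_i / 10 mm) · U_{j−i}.
At t = 12 h (j=4): Q = (31.7/10)·28 + (14.7/10)·40 = 148 m³/s.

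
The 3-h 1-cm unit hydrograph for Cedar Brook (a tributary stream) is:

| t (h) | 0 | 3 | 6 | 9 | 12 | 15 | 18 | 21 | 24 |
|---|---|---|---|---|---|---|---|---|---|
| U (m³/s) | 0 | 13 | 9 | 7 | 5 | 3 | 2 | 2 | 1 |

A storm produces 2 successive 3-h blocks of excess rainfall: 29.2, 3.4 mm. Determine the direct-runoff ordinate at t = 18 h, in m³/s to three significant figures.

By discrete convolution, Q_j = Σ (P_i / 10 mm) · U_{j−i}.
At t = 18 h (j=6): Q = (29.2/10)·2 + (3.4/10)·3 = 6.86 m³/s.

Q ≈ 6.86 m³/s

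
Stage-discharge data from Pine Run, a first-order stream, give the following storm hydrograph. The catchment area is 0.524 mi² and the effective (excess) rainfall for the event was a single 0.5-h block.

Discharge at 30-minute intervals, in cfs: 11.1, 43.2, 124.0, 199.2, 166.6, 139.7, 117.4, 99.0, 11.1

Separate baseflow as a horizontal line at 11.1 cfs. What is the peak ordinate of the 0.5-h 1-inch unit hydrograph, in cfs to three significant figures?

U_p ≈ 157 cfs

Direct runoff: 0.0, 32.1, 112.9, 188.1, 155.5, 128.6, 106.3, 87.9, 0.0 cfs; ΣQ_DR = 811.4 cfs, peak = 188.1 cfs.
Runoff depth d = ΣQ_DR·Δt / A = 811.4 × 1800 / (0.524 mi²) = 1.200 in.
The 1-inch UH is the DRH scaled by (1 in)/d, so U_p = 188.1 × 1/1.200 = 157 cfs.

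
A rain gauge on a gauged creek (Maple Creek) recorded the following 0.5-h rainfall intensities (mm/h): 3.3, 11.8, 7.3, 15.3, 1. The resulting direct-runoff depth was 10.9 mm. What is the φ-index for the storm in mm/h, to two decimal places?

Only the 3 blocks with intensity above φ contribute runoff: 11.8, 7.3, 15.3 mm/h.
Σ(I−φ)·Δt = d  ⇒  (11.8+7.3+15.3 − 3φ)·0.5 = 10.9
φ = (34.40 − 10.9/0.5) / 3 = 4.20 mm/h.

φ ≈ 4.20 mm/h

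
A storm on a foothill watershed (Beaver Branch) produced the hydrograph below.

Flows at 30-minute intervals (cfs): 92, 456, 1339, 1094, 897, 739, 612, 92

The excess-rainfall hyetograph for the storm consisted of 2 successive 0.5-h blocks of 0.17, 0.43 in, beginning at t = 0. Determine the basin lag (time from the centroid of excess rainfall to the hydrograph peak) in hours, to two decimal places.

t_L ≈ 0.39 h

Centroid of excess rainfall: t_c = Σ P_i·t̄_i / ΣP_i = 0.6083 h (block centres at 0.25, 0.75 h).
Hydrograph peak occurs at t = 1 h, so basin lag t_L = 1 − 0.6083 = 0.39 h.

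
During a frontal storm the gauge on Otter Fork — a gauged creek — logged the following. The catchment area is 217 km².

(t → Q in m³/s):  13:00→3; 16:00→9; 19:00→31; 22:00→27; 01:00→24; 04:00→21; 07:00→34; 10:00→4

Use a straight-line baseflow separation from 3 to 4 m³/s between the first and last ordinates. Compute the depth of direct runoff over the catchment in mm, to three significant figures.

Direct runoff: 0.00, 5.86, 27.71, 23.57, 20.43, 17.29, 30.14, 0.00 m³/s; ΣQ_DR = 125.0 m³/s.
V = ΣQ_DR · Δt = 125.0 × 10800 s = 1.350 × 10^6 m³.
Over A = 217 km², depth = V / A = 6.22 mm.

d ≈ 6.22 mm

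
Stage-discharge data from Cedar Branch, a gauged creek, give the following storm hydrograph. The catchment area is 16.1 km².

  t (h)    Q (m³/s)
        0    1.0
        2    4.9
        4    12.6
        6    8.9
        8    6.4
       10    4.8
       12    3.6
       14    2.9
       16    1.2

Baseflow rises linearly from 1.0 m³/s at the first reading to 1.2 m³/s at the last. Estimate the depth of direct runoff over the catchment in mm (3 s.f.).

Direct runoff: 0.00, 3.88, 11.55, 7.83, 5.30, 3.67, 2.45, 1.73, 0.00 m³/s; ΣQ_DR = 36.40 m³/s.
V = ΣQ_DR · Δt = 36.40 × 7200 s = 2.621 × 10^5 m³.
Over A = 16.1 km², depth = V / A = 16.3 mm.

d ≈ 16.3 mm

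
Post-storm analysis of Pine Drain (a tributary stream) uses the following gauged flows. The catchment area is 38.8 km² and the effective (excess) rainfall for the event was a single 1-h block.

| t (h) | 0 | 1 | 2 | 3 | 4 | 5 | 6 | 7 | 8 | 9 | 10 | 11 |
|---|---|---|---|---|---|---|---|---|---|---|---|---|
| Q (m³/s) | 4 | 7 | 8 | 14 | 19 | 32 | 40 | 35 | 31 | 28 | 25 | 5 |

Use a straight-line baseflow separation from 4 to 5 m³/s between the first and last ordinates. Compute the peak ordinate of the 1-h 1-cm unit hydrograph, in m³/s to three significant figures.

U_p ≈ 19.7 m³/s

Direct runoff: 0.00, 2.91, 3.82, 9.73, 14.64, 27.55, 35.45, 30.36, 26.27, 23.18, 20.09, 0.00 m³/s; ΣQ_DR = 194.0 m³/s, peak = 35.45 m³/s.
Runoff depth d = ΣQ_DR·Δt / A = 194.0 × 3600 / (38.8 km²) = 18.00 mm.
The 1-cm UH is the DRH scaled by (10 mm)/d, so U_p = 35.45 × 10/18.00 = 19.7 m³/s.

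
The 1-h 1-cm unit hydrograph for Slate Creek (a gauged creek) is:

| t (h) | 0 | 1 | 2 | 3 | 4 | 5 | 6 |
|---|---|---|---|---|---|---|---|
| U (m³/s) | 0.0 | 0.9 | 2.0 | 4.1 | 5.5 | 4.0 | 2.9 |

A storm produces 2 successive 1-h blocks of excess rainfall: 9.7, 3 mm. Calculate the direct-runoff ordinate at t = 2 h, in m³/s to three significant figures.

By discrete convolution, Q_j = Σ (P_i / 10 mm) · U_{j−i}.
At t = 2 h (j=2): Q = (9.7/10)·2.0 + (3/10)·0.9 = 2.21 m³/s.

Q ≈ 2.21 m³/s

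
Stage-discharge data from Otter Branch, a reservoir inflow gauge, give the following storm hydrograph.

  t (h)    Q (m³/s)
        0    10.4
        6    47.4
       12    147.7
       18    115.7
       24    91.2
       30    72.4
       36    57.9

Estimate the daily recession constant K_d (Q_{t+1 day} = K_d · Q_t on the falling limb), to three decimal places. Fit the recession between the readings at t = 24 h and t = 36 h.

K_d ≈ 0.403

Between t = 24 h and t = 36 h the flow falls from 91.2 to 57.9 m³/s over 2×6 h = 12 h.
Per-interval ratio K = (57.9/91.2)^(1/2) = 0.7968; K_d = K^(24/6) = 0.403.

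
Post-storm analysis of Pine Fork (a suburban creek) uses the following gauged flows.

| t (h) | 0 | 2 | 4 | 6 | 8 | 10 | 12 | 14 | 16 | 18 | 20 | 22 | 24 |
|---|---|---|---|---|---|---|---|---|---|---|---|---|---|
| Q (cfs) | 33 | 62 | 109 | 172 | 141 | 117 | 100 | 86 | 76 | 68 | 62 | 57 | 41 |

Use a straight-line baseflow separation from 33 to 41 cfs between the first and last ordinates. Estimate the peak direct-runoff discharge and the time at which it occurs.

Q_p = 137.00 cfs at t = 6 h

Subtracting baseflow gives direct-runoff ordinates: 0.00, 28.33, 74.67, 137.00, 105.33, 80.67, 63.00, 48.33, 37.67, 29.00, 22.33, 16.67, 0.00 cfs.
The maximum is 137.00 cfs, occurring at the reading for t = 6 h.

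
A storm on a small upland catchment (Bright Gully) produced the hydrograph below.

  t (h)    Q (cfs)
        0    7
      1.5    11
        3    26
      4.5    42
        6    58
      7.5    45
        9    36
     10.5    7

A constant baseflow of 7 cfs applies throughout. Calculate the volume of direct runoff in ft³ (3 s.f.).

Direct-runoff ordinates (Q − Q_b): 0.0, 4.0, 19.0, 35.0, 51.0, 38.0, 29.0, 0.0 cfs.
ΣQ_DR = 176.0 cfs.
With Δt = 1.5 h = 5400 s, V = ΣQ_DR · Δt = 176.0 × 5400 = 9.50 × 10^5 ft³.

V ≈ 9.50 × 10^5 ft³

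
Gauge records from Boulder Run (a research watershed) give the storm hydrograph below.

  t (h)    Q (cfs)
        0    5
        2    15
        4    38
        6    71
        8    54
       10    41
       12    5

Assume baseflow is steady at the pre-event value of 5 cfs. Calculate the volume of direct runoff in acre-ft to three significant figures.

V ≈ 32.1 acre-ft

Direct-runoff ordinates (Q − Q_b): 0.0, 10.0, 33.0, 66.0, 49.0, 36.0, 0.0 cfs.
ΣQ_DR = 194.0 cfs.
With Δt = 2 h = 7200 s, V = ΣQ_DR · Δt = 194.0 × 7200 = 1.40 × 10^6 ft³ = 32.1 acre-ft.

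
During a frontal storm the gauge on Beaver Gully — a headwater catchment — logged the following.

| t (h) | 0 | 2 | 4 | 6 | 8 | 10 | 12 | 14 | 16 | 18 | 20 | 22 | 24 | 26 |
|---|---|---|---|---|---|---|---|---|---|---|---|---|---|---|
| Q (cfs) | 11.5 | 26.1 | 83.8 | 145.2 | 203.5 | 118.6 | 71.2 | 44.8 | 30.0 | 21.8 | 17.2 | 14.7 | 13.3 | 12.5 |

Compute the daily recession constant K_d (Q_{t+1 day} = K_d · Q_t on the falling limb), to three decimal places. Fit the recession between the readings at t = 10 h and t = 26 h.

K_d ≈ 0.034

Between t = 10 h and t = 26 h the flow falls from 118.6 to 12.5 cfs over 8×2 h = 16 h.
Per-interval ratio K = (12.5/118.6)^(1/8) = 0.7548; K_d = K^(24/2) = 0.034.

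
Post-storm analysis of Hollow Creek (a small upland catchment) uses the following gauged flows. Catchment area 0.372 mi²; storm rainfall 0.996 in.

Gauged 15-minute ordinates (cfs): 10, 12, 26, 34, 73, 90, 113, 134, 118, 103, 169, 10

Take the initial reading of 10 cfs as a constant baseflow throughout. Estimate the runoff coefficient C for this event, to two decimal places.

ΣQ_DR = 772.0 cfs; V = ΣQ_DR·Δt = 6.948 × 10^5 ft³.
Runoff depth d = V / A = 0.8040 in.
C = d / P = 0.8040 / 0.996 = 0.81.

C ≈ 0.81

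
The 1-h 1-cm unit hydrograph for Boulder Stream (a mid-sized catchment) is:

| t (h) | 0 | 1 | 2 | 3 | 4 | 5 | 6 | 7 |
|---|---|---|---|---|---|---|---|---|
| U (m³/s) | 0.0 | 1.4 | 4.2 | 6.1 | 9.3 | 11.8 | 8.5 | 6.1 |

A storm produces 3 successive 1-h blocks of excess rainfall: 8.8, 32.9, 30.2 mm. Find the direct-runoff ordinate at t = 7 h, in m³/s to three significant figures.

By discrete convolution, Q_j = Σ (P_i / 10 mm) · U_{j−i}.
At t = 7 h (j=7): Q = (8.8/10)·6.1 + (32.9/10)·8.5 + (30.2/10)·11.8 = 69.0 m³/s.

Q ≈ 69.0 m³/s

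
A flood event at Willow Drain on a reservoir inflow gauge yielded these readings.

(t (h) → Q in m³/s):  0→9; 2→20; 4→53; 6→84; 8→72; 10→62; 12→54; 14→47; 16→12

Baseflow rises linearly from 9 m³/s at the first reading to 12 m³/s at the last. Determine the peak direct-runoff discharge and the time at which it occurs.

Subtracting baseflow gives direct-runoff ordinates: 0.00, 10.62, 43.25, 73.88, 61.50, 51.12, 42.75, 35.38, 0.00 m³/s.
The maximum is 73.88 m³/s, occurring at the reading for t = 6 h.

Q_p = 73.88 m³/s at t = 6 h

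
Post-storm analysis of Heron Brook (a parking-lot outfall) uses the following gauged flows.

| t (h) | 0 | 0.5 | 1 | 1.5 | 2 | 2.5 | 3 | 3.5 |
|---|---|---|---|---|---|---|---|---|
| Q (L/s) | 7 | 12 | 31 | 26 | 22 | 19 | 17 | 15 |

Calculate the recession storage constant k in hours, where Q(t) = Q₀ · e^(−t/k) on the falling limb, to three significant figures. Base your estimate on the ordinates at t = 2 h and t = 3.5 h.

On the falling limb, Q drops from 22 to 15 L/s between t = 2 h and t = 3.5 h (Δt = 1.5 h).
k = −Δt / ln(Q₂/Q₁) = −1.5 / ln(15/22) = 3.92 h.

k ≈ 3.92 h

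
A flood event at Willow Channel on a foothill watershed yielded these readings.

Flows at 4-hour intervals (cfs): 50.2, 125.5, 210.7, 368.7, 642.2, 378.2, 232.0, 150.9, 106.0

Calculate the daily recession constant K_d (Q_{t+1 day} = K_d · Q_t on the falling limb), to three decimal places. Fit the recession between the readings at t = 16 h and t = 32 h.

K_d ≈ 0.067

Between t = 16 h and t = 32 h the flow falls from 642.2 to 106.0 cfs over 4×4 h = 16 h.
Per-interval ratio K = (106.0/642.2)^(1/4) = 0.6374; K_d = K^(24/4) = 0.067.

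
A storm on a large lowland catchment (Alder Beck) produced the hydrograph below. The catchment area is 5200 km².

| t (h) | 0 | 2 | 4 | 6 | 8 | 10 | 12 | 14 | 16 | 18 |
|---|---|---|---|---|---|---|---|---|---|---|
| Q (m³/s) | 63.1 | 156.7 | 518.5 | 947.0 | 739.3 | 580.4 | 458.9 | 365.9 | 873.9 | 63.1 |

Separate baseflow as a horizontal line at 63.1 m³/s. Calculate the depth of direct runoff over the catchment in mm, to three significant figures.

Direct runoff: 0.0, 93.6, 455.4, 883.9, 676.2, 517.3, 395.8, 302.8, 810.8, 0.0 m³/s; ΣQ_DR = 4136 m³/s.
V = ΣQ_DR · Δt = 4136 × 7200 s = 2.978 × 10^7 m³.
Over A = 5200 km², depth = V / A = 5.73 mm.

d ≈ 5.73 mm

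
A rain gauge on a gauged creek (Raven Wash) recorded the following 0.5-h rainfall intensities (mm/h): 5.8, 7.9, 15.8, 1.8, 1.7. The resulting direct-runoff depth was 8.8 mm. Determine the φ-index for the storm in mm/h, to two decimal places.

φ ≈ 3.97 mm/h

Only the 3 blocks with intensity above φ contribute runoff: 5.8, 7.9, 15.8 mm/h.
Σ(I−φ)·Δt = d  ⇒  (5.8+7.9+15.8 − 3φ)·0.5 = 8.8
φ = (29.50 − 8.8/0.5) / 3 = 3.97 mm/h.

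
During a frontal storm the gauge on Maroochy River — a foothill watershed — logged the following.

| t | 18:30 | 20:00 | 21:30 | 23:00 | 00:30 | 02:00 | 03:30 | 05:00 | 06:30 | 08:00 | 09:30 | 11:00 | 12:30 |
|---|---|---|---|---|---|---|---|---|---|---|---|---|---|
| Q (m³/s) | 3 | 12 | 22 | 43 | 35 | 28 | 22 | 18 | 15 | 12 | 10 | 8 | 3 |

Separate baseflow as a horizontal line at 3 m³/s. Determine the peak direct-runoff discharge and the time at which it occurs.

Q_p = 40.0 m³/s at t = 23:00

Subtracting baseflow gives direct-runoff ordinates: 0.0, 9.0, 19.0, 40.0, 32.0, 25.0, 19.0, 15.0, 12.0, 9.0, 7.0, 5.0, 0.0 m³/s.
The maximum is 40.0 m³/s, occurring at the reading for t = 23:00.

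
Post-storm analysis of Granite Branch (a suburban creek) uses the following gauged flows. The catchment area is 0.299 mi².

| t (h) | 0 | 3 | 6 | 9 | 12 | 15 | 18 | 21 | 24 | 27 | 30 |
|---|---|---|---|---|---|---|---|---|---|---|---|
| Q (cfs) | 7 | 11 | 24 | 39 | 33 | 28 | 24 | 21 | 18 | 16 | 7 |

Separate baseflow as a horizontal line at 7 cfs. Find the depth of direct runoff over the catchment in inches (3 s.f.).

d ≈ 2.35 in

Direct runoff: 0.0, 4.0, 17.0, 32.0, 26.0, 21.0, 17.0, 14.0, 11.0, 9.0, 0.0 cfs; ΣQ_DR = 151.0 cfs.
V = ΣQ_DR · Δt = 151.0 × 10800 s = 1.631 × 10^6 ft³.
Over A = 0.299 mi², depth = V / A = 2.35 in.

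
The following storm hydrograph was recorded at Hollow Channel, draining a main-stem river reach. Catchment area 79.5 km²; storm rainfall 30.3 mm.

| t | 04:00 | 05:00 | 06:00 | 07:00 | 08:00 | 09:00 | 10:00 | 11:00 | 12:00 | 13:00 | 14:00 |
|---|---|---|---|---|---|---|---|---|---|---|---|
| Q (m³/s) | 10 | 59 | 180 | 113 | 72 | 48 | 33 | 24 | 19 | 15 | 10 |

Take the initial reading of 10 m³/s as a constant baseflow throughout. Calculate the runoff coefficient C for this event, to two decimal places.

ΣQ_DR = 473.0 m³/s; V = ΣQ_DR·Δt = 1.703 × 10^6 m³.
Runoff depth d = V / A = 21.42 mm.
C = d / P = 21.42 / 30.3 = 0.71.

C ≈ 0.71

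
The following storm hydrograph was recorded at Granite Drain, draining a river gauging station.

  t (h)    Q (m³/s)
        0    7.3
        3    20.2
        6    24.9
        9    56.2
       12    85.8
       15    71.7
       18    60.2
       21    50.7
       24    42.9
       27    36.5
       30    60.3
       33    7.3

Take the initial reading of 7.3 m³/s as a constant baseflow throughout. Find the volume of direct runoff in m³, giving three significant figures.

Direct-runoff ordinates (Q − Q_b): 0.0, 12.9, 17.6, 48.9, 78.5, 64.4, 52.9, 43.4, 35.6, 29.2, 53.0, 0.0 m³/s.
ΣQ_DR = 436.4 m³/s.
With Δt = 3 h = 10800 s, V = ΣQ_DR · Δt = 436.4 × 10800 = 4.71 × 10^6 m³.

V ≈ 4.71 × 10^6 m³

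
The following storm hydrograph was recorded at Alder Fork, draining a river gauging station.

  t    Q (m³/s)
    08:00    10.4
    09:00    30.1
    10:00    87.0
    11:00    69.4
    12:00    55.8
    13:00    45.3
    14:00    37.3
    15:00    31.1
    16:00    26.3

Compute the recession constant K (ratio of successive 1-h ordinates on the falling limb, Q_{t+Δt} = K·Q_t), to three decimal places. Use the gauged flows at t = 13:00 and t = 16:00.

Using the recession-limb readings at t = 13:00 and t = 16:00: Q falls from 45.3 to 26.3 m³/s over 3 intervals.
K = (Q₂/Q₁)^(1/3) = (26.3/45.3)^(1/3) = 0.834.

K ≈ 0.834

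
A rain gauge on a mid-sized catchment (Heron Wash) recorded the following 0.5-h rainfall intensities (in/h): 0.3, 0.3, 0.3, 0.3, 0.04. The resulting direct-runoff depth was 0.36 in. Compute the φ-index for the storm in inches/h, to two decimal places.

Only the 4 blocks with intensity above φ contribute runoff: 0.3, 0.3, 0.3, 0.3 in/h.
Σ(I−φ)·Δt = d  ⇒  (0.3+0.3+0.3+0.3 − 4φ)·0.5 = 0.36
φ = (1.200 − 0.36/0.5) / 4 = 0.12 in/h.

φ ≈ 0.12 in/h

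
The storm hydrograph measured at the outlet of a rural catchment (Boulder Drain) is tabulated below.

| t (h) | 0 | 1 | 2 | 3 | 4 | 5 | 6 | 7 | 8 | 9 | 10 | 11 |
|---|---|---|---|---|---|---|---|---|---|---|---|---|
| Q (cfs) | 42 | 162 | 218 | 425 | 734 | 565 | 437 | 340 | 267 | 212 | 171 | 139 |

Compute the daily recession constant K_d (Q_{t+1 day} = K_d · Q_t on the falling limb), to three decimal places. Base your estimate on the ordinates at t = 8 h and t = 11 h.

Between t = 8 h and t = 11 h the flow falls from 267 to 139 cfs over 3×1 h = 3 h.
Per-interval ratio K = (139/267)^(1/3) = 0.8045; K_d = K^(24/1) = 0.005.

K_d ≈ 0.005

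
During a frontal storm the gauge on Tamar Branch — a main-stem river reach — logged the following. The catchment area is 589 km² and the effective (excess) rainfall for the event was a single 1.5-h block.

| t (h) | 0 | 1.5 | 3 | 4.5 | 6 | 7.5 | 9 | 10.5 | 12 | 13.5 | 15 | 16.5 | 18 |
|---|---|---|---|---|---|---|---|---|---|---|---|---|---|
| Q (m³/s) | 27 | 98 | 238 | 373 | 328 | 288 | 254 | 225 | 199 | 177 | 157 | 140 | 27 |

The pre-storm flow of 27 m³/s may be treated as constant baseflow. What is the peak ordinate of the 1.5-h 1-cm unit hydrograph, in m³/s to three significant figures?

U_p ≈ 173 m³/s

Direct runoff: 0.0, 71.0, 211.0, 346.0, 301.0, 261.0, 227.0, 198.0, 172.0, 150.0, 130.0, 113.0, 0.0 m³/s; ΣQ_DR = 2180 m³/s, peak = 346.0 m³/s.
Runoff depth d = ΣQ_DR·Δt / A = 2180 × 5400 / (589 km²) = 19.99 mm.
The 1-cm UH is the DRH scaled by (10 mm)/d, so U_p = 346.0 × 10/19.99 = 173 m³/s.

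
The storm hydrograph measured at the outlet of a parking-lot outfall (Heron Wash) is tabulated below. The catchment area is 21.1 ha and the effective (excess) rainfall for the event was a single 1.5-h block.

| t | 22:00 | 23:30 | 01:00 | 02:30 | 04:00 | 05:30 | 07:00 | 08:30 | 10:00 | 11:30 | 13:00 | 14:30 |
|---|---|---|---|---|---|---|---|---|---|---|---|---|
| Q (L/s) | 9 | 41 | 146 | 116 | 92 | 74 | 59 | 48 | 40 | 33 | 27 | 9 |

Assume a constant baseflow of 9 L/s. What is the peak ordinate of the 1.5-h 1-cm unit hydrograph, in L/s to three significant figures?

Direct runoff: 0.0, 32.0, 137.0, 107.0, 83.0, 65.0, 50.0, 39.0, 31.0, 24.0, 18.0, 0.0 L/s; ΣQ_DR = 586.0 L/s, peak = 137.0 L/s.
Runoff depth d = ΣQ_DR·Δt / A = 586.0 × 5400 / (21.1 ha) = 15.00 mm.
The 1-cm UH is the DRH scaled by (10 mm)/d, so U_p = 137.0 × 10/15.00 = 91.4 L/s.

U_p ≈ 91.4 L/s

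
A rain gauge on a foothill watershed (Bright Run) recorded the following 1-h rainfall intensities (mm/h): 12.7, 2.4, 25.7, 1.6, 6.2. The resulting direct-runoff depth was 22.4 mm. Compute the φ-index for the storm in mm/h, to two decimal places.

φ ≈ 8.00 mm/h

Only the 2 blocks with intensity above φ contribute runoff: 12.7, 25.7 mm/h.
Σ(I−φ)·Δt = d  ⇒  (12.7+25.7 − 2φ)·1 = 22.4
φ = (38.40 − 22.4/1) / 2 = 8.00 mm/h.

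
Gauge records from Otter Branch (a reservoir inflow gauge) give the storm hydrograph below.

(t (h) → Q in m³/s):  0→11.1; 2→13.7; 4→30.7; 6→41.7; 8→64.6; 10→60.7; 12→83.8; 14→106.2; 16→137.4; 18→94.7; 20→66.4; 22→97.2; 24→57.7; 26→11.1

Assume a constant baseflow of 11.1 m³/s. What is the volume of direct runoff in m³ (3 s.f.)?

Direct-runoff ordinates (Q − Q_b): 0.0, 2.6, 19.6, 30.6, 53.5, 49.6, 72.7, 95.1, 126.3, 83.6, 55.3, 86.1, 46.6, 0.0 m³/s.
ΣQ_DR = 721.6 m³/s.
With Δt = 2 h = 7200 s, V = ΣQ_DR · Δt = 721.6 × 7200 = 5.20 × 10^6 m³.

V ≈ 5.20 × 10^6 m³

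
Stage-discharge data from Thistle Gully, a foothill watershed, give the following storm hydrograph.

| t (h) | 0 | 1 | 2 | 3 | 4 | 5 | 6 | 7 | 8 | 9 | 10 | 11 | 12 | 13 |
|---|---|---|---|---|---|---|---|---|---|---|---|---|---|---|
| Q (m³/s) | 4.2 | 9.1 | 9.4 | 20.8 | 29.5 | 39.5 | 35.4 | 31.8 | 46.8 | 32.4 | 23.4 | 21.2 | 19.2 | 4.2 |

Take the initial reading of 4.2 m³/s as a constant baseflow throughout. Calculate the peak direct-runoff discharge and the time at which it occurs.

Subtracting baseflow gives direct-runoff ordinates: 0.0, 4.9, 5.2, 16.6, 25.3, 35.3, 31.2, 27.6, 42.6, 28.2, 19.2, 17.0, 15.0, 0.0 m³/s.
The maximum is 42.6 m³/s, occurring at the reading for t = 8 h.

Q_p = 42.6 m³/s at t = 8 h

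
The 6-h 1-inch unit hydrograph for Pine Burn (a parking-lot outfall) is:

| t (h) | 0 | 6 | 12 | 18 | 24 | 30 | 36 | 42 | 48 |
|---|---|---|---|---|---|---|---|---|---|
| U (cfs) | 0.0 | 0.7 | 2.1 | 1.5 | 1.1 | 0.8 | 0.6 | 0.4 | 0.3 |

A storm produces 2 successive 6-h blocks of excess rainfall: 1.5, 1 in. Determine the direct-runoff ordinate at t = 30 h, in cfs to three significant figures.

Q ≈ 2.30 cfs

By discrete convolution, Q_j = Σ (P_i / 1 in) · U_{j−i}.
At t = 30 h (j=5): Q = (1.5/1)·0.8 + (1/1)·1.1 = 2.30 cfs.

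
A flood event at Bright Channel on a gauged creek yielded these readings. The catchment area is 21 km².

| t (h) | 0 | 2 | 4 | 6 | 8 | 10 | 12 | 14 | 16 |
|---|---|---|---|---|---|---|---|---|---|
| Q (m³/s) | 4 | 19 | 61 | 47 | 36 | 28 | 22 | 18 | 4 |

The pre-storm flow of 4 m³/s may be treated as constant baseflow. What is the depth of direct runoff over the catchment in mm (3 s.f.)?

d ≈ 69.6 mm

Direct runoff: 0.0, 15.0, 57.0, 43.0, 32.0, 24.0, 18.0, 14.0, 0.0 m³/s; ΣQ_DR = 203.0 m³/s.
V = ΣQ_DR · Δt = 203.0 × 7200 s = 1.462 × 10^6 m³.
Over A = 21 km², depth = V / A = 69.6 mm.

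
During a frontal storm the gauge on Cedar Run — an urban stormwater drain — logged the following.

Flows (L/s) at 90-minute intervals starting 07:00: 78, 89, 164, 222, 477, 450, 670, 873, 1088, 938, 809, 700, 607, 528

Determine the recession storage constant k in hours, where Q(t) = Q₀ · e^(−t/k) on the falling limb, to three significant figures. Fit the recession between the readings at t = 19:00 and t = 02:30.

On the falling limb, Q drops from 1088 to 528 L/s between t = 19:00 and t = 02:30 (Δt = 7.5 h).
k = −Δt / ln(Q₂/Q₁) = −7.5 / ln(528/1088) = 10.4 h.

k ≈ 10.4 h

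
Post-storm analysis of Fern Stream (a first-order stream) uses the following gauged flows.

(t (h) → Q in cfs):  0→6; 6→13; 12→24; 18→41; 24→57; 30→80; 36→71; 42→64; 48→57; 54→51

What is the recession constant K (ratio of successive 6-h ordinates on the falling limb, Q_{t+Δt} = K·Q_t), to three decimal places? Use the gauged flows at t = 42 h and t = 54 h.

K ≈ 0.893

Using the recession-limb readings at t = 42 h and t = 54 h: Q falls from 64 to 51 cfs over 2 intervals.
K = (Q₂/Q₁)^(1/2) = (51/64)^(1/2) = 0.893.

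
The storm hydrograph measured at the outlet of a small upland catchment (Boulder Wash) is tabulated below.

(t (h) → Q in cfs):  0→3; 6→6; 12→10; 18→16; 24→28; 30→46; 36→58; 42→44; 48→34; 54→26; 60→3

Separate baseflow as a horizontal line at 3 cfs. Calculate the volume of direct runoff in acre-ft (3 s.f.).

V ≈ 120 acre-ft

Direct-runoff ordinates (Q − Q_b): 0.0, 3.0, 7.0, 13.0, 25.0, 43.0, 55.0, 41.0, 31.0, 23.0, 0.0 cfs.
ΣQ_DR = 241.0 cfs.
With Δt = 6 h = 21600 s, V = ΣQ_DR · Δt = 241.0 × 21600 = 5.21 × 10^6 ft³ = 120 acre-ft.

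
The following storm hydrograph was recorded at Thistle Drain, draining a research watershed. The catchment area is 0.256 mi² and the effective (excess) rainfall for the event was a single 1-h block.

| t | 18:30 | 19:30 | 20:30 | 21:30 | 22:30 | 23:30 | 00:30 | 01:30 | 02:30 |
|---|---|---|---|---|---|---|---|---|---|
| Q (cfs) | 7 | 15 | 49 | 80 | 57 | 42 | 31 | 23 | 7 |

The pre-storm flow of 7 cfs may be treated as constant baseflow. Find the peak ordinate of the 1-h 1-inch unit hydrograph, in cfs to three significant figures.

Direct runoff: 0.0, 8.0, 42.0, 73.0, 50.0, 35.0, 24.0, 16.0, 0.0 cfs; ΣQ_DR = 248.0 cfs, peak = 73.0 cfs.
Runoff depth d = ΣQ_DR·Δt / A = 248.0 × 3600 / (0.256 mi²) = 1.501 in.
The 1-inch UH is the DRH scaled by (1 in)/d, so U_p = 73.0 × 1/1.501 = 48.6 cfs.

U_p ≈ 48.6 cfs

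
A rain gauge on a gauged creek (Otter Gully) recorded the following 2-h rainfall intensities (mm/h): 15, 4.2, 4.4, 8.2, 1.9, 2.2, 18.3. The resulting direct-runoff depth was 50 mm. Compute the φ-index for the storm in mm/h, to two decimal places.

Only the 3 blocks with intensity above φ contribute runoff: 15, 8.2, 18.3 mm/h.
Σ(I−φ)·Δt = d  ⇒  (15+8.2+18.3 − 3φ)·2 = 50
φ = (41.50 − 50/2) / 3 = 5.50 mm/h.

φ ≈ 5.50 mm/h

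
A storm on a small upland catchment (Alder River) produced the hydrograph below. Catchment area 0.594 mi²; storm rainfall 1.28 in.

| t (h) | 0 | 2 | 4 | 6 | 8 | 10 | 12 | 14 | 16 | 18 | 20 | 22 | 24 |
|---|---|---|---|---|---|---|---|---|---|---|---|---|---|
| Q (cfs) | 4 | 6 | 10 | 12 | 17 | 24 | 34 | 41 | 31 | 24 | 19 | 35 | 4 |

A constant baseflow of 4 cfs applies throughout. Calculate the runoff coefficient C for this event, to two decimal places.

C ≈ 0.85

ΣQ_DR = 209.0 cfs; V = ΣQ_DR·Δt = 1.505 × 10^6 ft³.
Runoff depth d = V / A = 1.090 in.
C = d / P = 1.090 / 1.28 = 0.85.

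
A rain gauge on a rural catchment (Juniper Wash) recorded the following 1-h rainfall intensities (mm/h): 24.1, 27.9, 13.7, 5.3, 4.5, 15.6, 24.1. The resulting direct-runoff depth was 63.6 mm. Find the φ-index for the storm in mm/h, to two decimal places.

Only the 5 blocks with intensity above φ contribute runoff: 24.1, 27.9, 13.7, 15.6, 24.1 mm/h.
Σ(I−φ)·Δt = d  ⇒  (24.1+27.9+13.7+15.6+24.1 − 5φ)·1 = 63.6
φ = (105.4 − 63.6/1) / 5 = 8.36 mm/h.

φ ≈ 8.36 mm/h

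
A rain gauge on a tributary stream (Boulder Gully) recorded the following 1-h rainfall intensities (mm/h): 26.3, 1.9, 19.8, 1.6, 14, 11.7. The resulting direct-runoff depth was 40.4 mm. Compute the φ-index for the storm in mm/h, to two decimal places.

φ ≈ 7.85 mm/h

Only the 4 blocks with intensity above φ contribute runoff: 26.3, 19.8, 14, 11.7 mm/h.
Σ(I−φ)·Δt = d  ⇒  (26.3+19.8+14+11.7 − 4φ)·1 = 40.4
φ = (71.80 − 40.4/1) / 4 = 7.85 mm/h.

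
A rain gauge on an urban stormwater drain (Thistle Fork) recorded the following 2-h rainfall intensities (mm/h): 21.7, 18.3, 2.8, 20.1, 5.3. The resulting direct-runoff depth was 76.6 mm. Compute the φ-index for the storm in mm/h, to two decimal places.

Only the 3 blocks with intensity above φ contribute runoff: 21.7, 18.3, 20.1 mm/h.
Σ(I−φ)·Δt = d  ⇒  (21.7+18.3+20.1 − 3φ)·2 = 76.6
φ = (60.10 − 76.6/2) / 3 = 7.27 mm/h.

φ ≈ 7.27 mm/h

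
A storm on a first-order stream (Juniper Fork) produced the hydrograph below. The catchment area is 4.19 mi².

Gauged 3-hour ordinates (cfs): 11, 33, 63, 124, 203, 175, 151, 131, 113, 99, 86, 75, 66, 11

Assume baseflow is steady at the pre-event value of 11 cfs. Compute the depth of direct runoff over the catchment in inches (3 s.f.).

d ≈ 1.32 in

Direct runoff: 0.0, 22.0, 52.0, 113.0, 192.0, 164.0, 140.0, 120.0, 102.0, 88.0, 75.0, 64.0, 55.0, 0.0 cfs; ΣQ_DR = 1187 cfs.
V = ΣQ_DR · Δt = 1187 × 10800 s = 1.282 × 10^7 ft³.
Over A = 4.19 mi², depth = V / A = 1.32 in.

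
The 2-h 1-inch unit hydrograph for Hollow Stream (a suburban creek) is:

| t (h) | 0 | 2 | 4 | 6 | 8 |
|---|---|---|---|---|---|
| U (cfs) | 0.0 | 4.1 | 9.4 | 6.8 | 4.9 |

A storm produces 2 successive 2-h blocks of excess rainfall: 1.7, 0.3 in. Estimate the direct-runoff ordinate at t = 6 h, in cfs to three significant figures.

Q ≈ 14.4 cfs

By discrete convolution, Q_j = Σ (P_i / 1 in) · U_{j−i}.
At t = 6 h (j=3): Q = (1.7/1)·6.8 + (0.3/1)·9.4 = 14.4 cfs.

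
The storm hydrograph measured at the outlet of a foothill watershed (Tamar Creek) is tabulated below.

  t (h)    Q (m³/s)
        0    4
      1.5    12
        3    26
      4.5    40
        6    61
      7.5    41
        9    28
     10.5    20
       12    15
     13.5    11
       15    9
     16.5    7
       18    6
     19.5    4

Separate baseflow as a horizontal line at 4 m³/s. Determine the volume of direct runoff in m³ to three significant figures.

Direct-runoff ordinates (Q − Q_b): 0.0, 8.0, 22.0, 36.0, 57.0, 37.0, 24.0, 16.0, 11.0, 7.0, 5.0, 3.0, 2.0, 0.0 m³/s.
ΣQ_DR = 228.0 m³/s.
With Δt = 1.5 h = 5400 s, V = ΣQ_DR · Δt = 228.0 × 5400 = 1.23 × 10^6 m³.

V ≈ 1.23 × 10^6 m³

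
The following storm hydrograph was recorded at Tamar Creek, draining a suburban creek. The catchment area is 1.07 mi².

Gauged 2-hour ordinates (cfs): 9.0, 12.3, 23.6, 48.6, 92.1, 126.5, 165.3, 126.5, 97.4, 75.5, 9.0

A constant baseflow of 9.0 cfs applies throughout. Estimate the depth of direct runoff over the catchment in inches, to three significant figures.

Direct runoff: 0.0, 3.3, 14.6, 39.6, 83.1, 117.5, 156.3, 117.5, 88.4, 66.5, 0.0 cfs; ΣQ_DR = 686.8 cfs.
V = ΣQ_DR · Δt = 686.8 × 7200 s = 4.945 × 10^6 ft³.
Over A = 1.07 mi², depth = V / A = 1.99 in.

d ≈ 1.99 in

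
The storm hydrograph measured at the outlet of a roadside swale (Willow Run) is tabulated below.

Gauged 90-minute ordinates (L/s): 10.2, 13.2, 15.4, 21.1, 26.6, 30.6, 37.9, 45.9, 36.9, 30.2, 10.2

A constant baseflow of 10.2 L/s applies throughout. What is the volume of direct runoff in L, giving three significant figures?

V ≈ 8.96 × 10^5 L

Direct-runoff ordinates (Q − Q_b): 0.0, 3.0, 5.2, 10.9, 16.4, 20.4, 27.7, 35.7, 26.7, 20.0, 0.0 L/s.
ΣQ_DR = 166.0 L/s.
With Δt = 1.5 h = 5400 s, V = ΣQ_DR · Δt = 166.0 × 5400 = 8.96 × 10^5 L.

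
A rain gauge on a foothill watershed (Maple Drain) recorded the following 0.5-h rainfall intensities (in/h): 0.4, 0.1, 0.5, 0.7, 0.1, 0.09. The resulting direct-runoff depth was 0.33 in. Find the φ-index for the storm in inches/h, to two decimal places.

Only the 3 blocks with intensity above φ contribute runoff: 0.4, 0.5, 0.7 in/h.
Σ(I−φ)·Δt = d  ⇒  (0.4+0.5+0.7 − 3φ)·0.5 = 0.33
φ = (1.600 − 0.33/0.5) / 3 = 0.31 in/h.

φ ≈ 0.31 in/h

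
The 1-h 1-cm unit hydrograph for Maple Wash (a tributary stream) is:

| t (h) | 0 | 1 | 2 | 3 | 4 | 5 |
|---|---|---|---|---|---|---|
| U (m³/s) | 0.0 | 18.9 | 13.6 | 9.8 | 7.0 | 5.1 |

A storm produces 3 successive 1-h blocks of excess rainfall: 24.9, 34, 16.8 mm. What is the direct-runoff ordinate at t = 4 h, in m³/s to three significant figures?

By discrete convolution, Q_j = Σ (P_i / 10 mm) · U_{j−i}.
At t = 4 h (j=4): Q = (24.9/10)·7.0 + (34/10)·9.8 + (16.8/10)·13.6 = 73.6 m³/s.

Q ≈ 73.6 m³/s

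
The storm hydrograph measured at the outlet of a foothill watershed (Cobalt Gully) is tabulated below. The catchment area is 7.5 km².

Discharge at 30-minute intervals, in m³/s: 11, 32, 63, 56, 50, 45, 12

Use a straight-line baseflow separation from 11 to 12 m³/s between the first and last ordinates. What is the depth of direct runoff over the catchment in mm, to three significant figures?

d ≈ 45.2 mm

Direct runoff: 0.00, 20.83, 51.67, 44.50, 38.33, 33.17, 0.00 m³/s; ΣQ_DR = 188.5 m³/s.
V = ΣQ_DR · Δt = 188.5 × 1800 s = 3.393 × 10^5 m³.
Over A = 7.5 km², depth = V / A = 45.2 mm.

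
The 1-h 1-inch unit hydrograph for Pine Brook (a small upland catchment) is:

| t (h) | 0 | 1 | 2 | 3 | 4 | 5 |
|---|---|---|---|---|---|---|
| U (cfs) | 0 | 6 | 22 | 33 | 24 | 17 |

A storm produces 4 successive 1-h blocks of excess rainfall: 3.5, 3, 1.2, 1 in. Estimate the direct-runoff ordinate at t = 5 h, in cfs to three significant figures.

By discrete convolution, Q_j = Σ (P_i / 1 in) · U_{j−i}.
At t = 5 h (j=5): Q = (3.5/1)·17 + (3/1)·24 + (1.2/1)·33 + (1/1)·22 = 193 cfs.

Q ≈ 193 cfs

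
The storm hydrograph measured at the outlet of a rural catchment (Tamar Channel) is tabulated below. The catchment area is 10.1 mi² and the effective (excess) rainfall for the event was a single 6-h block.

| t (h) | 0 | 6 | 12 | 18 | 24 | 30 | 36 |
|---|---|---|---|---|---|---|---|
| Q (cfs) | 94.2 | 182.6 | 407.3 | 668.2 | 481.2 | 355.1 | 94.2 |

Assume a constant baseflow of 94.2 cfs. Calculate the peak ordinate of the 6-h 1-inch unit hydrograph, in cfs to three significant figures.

Direct runoff: 0.0, 88.4, 313.1, 574.0, 387.0, 260.9, 0.0 cfs; ΣQ_DR = 1623 cfs, peak = 574.0 cfs.
Runoff depth d = ΣQ_DR·Δt / A = 1623 × 21600 / (10.1 mi²) = 1.494 in.
The 1-inch UH is the DRH scaled by (1 in)/d, so U_p = 574.0 × 1/1.494 = 384 cfs.

U_p ≈ 384 cfs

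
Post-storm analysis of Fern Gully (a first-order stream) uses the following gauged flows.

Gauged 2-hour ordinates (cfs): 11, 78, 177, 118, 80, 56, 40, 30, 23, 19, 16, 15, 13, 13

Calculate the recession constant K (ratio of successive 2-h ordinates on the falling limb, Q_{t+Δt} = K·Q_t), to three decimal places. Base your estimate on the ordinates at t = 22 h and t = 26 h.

Using the recession-limb readings at t = 22 h and t = 26 h: Q falls from 15 to 13 cfs over 2 intervals.
K = (Q₂/Q₁)^(1/2) = (13/15)^(1/2) = 0.931.

K ≈ 0.931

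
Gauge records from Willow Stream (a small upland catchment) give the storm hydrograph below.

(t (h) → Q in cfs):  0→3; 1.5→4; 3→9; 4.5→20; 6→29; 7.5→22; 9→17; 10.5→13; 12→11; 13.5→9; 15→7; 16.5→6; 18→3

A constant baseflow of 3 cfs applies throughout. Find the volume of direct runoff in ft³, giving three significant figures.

V ≈ 6.16 × 10^5 ft³

Direct-runoff ordinates (Q − Q_b): 0.0, 1.0, 6.0, 17.0, 26.0, 19.0, 14.0, 10.0, 8.0, 6.0, 4.0, 3.0, 0.0 cfs.
ΣQ_DR = 114.0 cfs.
With Δt = 1.5 h = 5400 s, V = ΣQ_DR · Δt = 114.0 × 5400 = 6.16 × 10^5 ft³.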